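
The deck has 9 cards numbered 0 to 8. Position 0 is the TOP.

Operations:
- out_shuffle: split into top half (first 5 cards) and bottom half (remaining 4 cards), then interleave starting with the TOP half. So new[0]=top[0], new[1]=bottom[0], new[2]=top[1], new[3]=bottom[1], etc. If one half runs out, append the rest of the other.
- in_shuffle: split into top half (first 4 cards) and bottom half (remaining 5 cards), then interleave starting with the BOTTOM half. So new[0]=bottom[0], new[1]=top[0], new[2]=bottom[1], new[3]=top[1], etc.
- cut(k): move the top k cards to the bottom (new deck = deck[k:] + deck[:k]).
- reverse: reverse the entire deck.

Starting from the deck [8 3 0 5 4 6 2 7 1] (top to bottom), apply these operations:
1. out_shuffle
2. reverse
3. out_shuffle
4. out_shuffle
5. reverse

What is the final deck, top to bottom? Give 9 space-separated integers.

After op 1 (out_shuffle): [8 6 3 2 0 7 5 1 4]
After op 2 (reverse): [4 1 5 7 0 2 3 6 8]
After op 3 (out_shuffle): [4 2 1 3 5 6 7 8 0]
After op 4 (out_shuffle): [4 6 2 7 1 8 3 0 5]
After op 5 (reverse): [5 0 3 8 1 7 2 6 4]

Answer: 5 0 3 8 1 7 2 6 4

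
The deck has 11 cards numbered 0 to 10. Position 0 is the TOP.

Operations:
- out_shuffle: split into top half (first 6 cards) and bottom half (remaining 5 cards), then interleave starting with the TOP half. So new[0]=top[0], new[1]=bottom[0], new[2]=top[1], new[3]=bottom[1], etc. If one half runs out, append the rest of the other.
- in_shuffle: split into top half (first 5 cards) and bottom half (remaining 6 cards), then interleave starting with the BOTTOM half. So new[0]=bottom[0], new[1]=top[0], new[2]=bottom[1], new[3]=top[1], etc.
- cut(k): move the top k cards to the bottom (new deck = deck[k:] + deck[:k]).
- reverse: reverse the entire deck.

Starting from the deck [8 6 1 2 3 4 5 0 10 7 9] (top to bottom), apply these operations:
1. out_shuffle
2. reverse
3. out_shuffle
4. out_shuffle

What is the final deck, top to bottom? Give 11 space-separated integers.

After op 1 (out_shuffle): [8 5 6 0 1 10 2 7 3 9 4]
After op 2 (reverse): [4 9 3 7 2 10 1 0 6 5 8]
After op 3 (out_shuffle): [4 1 9 0 3 6 7 5 2 8 10]
After op 4 (out_shuffle): [4 7 1 5 9 2 0 8 3 10 6]

Answer: 4 7 1 5 9 2 0 8 3 10 6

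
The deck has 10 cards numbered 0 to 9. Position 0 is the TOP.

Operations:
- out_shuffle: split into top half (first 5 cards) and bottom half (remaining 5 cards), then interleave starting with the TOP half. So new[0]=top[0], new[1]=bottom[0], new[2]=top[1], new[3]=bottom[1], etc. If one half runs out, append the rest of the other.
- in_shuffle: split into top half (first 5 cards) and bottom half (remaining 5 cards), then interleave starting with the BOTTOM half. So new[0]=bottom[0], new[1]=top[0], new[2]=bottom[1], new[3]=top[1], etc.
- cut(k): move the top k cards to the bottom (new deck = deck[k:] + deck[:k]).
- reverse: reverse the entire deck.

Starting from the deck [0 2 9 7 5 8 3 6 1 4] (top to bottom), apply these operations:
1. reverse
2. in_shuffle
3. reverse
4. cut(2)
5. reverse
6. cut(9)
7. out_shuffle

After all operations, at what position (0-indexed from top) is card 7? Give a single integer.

Answer: 1

Derivation:
After op 1 (reverse): [4 1 6 3 8 5 7 9 2 0]
After op 2 (in_shuffle): [5 4 7 1 9 6 2 3 0 8]
After op 3 (reverse): [8 0 3 2 6 9 1 7 4 5]
After op 4 (cut(2)): [3 2 6 9 1 7 4 5 8 0]
After op 5 (reverse): [0 8 5 4 7 1 9 6 2 3]
After op 6 (cut(9)): [3 0 8 5 4 7 1 9 6 2]
After op 7 (out_shuffle): [3 7 0 1 8 9 5 6 4 2]
Card 7 is at position 1.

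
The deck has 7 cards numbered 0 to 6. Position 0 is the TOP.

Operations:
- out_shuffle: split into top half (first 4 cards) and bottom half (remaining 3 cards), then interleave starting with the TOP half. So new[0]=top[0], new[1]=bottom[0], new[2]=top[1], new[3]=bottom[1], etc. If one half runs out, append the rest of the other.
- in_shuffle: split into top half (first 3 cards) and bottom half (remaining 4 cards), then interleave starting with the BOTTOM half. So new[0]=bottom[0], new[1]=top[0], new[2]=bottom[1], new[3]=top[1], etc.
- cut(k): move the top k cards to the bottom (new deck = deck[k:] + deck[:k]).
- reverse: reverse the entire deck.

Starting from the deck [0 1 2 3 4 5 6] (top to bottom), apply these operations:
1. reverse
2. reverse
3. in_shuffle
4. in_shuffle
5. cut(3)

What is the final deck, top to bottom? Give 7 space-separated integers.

Answer: 0 2 4 6 1 3 5

Derivation:
After op 1 (reverse): [6 5 4 3 2 1 0]
After op 2 (reverse): [0 1 2 3 4 5 6]
After op 3 (in_shuffle): [3 0 4 1 5 2 6]
After op 4 (in_shuffle): [1 3 5 0 2 4 6]
After op 5 (cut(3)): [0 2 4 6 1 3 5]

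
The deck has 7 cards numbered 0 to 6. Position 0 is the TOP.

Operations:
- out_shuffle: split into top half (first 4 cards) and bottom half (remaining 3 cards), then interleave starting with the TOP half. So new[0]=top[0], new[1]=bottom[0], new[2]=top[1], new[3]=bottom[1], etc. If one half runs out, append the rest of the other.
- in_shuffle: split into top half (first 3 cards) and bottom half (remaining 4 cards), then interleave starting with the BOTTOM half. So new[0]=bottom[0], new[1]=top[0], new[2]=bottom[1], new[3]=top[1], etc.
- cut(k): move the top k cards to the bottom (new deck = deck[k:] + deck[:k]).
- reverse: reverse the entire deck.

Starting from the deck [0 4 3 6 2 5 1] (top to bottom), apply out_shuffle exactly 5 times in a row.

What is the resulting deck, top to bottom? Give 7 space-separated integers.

Answer: 0 3 2 1 4 6 5

Derivation:
After op 1 (out_shuffle): [0 2 4 5 3 1 6]
After op 2 (out_shuffle): [0 3 2 1 4 6 5]
After op 3 (out_shuffle): [0 4 3 6 2 5 1]
After op 4 (out_shuffle): [0 2 4 5 3 1 6]
After op 5 (out_shuffle): [0 3 2 1 4 6 5]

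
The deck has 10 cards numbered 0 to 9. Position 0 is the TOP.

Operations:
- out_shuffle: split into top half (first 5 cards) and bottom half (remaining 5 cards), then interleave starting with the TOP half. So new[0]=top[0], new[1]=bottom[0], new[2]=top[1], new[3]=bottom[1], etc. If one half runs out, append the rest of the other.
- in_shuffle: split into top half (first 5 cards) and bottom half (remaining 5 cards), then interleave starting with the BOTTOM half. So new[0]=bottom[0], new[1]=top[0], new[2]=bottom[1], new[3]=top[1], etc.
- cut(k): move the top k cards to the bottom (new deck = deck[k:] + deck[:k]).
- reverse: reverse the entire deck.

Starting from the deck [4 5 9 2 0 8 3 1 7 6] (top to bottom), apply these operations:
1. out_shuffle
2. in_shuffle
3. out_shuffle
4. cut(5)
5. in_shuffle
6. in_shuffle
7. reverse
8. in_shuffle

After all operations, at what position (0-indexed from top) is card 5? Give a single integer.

Answer: 9

Derivation:
After op 1 (out_shuffle): [4 8 5 3 9 1 2 7 0 6]
After op 2 (in_shuffle): [1 4 2 8 7 5 0 3 6 9]
After op 3 (out_shuffle): [1 5 4 0 2 3 8 6 7 9]
After op 4 (cut(5)): [3 8 6 7 9 1 5 4 0 2]
After op 5 (in_shuffle): [1 3 5 8 4 6 0 7 2 9]
After op 6 (in_shuffle): [6 1 0 3 7 5 2 8 9 4]
After op 7 (reverse): [4 9 8 2 5 7 3 0 1 6]
After op 8 (in_shuffle): [7 4 3 9 0 8 1 2 6 5]
Card 5 is at position 9.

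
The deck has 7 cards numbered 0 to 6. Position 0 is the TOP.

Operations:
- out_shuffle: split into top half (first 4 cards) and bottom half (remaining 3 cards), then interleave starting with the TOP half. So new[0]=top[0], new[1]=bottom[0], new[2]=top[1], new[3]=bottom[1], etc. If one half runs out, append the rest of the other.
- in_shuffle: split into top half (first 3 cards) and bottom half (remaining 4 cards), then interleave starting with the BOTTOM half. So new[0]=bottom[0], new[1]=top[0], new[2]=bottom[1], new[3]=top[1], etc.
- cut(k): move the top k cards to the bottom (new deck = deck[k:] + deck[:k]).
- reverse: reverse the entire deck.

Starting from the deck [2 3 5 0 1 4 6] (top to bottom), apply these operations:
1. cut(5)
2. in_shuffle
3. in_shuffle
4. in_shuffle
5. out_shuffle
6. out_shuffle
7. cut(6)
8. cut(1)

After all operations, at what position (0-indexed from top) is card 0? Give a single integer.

Answer: 6

Derivation:
After op 1 (cut(5)): [4 6 2 3 5 0 1]
After op 2 (in_shuffle): [3 4 5 6 0 2 1]
After op 3 (in_shuffle): [6 3 0 4 2 5 1]
After op 4 (in_shuffle): [4 6 2 3 5 0 1]
After op 5 (out_shuffle): [4 5 6 0 2 1 3]
After op 6 (out_shuffle): [4 2 5 1 6 3 0]
After op 7 (cut(6)): [0 4 2 5 1 6 3]
After op 8 (cut(1)): [4 2 5 1 6 3 0]
Card 0 is at position 6.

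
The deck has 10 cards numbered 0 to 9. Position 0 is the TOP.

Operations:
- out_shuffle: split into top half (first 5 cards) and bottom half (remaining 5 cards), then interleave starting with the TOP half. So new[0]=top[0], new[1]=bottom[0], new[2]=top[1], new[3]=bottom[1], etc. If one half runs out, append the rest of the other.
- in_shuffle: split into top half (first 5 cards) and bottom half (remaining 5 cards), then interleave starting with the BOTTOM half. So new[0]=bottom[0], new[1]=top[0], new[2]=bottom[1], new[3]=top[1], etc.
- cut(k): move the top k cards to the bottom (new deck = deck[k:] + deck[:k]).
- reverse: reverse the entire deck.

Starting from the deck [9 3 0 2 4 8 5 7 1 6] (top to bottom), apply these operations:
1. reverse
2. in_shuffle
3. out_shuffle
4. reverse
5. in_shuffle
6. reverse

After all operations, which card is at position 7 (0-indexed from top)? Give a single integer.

Answer: 3

Derivation:
After op 1 (reverse): [6 1 7 5 8 4 2 0 3 9]
After op 2 (in_shuffle): [4 6 2 1 0 7 3 5 9 8]
After op 3 (out_shuffle): [4 7 6 3 2 5 1 9 0 8]
After op 4 (reverse): [8 0 9 1 5 2 3 6 7 4]
After op 5 (in_shuffle): [2 8 3 0 6 9 7 1 4 5]
After op 6 (reverse): [5 4 1 7 9 6 0 3 8 2]
Position 7: card 3.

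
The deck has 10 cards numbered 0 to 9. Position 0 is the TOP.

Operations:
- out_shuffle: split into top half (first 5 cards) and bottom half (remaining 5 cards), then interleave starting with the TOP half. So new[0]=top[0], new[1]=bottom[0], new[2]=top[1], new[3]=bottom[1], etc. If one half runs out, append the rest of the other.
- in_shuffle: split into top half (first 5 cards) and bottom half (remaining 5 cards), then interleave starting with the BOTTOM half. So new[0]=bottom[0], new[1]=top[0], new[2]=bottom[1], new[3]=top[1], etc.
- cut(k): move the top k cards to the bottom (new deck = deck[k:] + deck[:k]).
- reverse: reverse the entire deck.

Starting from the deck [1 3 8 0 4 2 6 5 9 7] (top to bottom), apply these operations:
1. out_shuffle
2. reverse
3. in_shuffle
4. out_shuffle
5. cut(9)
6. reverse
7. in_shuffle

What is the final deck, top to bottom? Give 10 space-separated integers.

After op 1 (out_shuffle): [1 2 3 6 8 5 0 9 4 7]
After op 2 (reverse): [7 4 9 0 5 8 6 3 2 1]
After op 3 (in_shuffle): [8 7 6 4 3 9 2 0 1 5]
After op 4 (out_shuffle): [8 9 7 2 6 0 4 1 3 5]
After op 5 (cut(9)): [5 8 9 7 2 6 0 4 1 3]
After op 6 (reverse): [3 1 4 0 6 2 7 9 8 5]
After op 7 (in_shuffle): [2 3 7 1 9 4 8 0 5 6]

Answer: 2 3 7 1 9 4 8 0 5 6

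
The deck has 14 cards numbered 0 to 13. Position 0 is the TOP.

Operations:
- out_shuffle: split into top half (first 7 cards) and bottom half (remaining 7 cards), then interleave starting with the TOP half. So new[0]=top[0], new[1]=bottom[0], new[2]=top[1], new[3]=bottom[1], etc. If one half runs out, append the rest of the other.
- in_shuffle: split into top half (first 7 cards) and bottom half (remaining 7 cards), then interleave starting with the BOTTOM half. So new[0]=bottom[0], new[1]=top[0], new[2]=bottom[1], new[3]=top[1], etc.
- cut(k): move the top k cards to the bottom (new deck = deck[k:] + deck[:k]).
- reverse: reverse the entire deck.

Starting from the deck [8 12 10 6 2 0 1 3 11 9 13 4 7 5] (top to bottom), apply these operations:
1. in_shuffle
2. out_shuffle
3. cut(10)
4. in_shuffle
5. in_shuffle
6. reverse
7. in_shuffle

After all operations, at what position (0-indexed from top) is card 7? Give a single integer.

Answer: 8

Derivation:
After op 1 (in_shuffle): [3 8 11 12 9 10 13 6 4 2 7 0 5 1]
After op 2 (out_shuffle): [3 6 8 4 11 2 12 7 9 0 10 5 13 1]
After op 3 (cut(10)): [10 5 13 1 3 6 8 4 11 2 12 7 9 0]
After op 4 (in_shuffle): [4 10 11 5 2 13 12 1 7 3 9 6 0 8]
After op 5 (in_shuffle): [1 4 7 10 3 11 9 5 6 2 0 13 8 12]
After op 6 (reverse): [12 8 13 0 2 6 5 9 11 3 10 7 4 1]
After op 7 (in_shuffle): [9 12 11 8 3 13 10 0 7 2 4 6 1 5]
Card 7 is at position 8.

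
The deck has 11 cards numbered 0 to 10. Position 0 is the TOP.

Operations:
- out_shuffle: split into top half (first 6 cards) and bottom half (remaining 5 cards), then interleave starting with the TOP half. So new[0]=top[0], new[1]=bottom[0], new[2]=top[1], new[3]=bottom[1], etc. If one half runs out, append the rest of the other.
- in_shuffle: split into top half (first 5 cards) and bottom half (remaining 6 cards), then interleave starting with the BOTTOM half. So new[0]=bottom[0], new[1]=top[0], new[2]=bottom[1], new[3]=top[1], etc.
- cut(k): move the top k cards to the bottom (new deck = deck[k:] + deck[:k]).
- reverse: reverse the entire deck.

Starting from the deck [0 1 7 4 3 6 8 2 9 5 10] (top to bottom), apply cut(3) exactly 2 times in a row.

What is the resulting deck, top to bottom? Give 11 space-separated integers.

Answer: 8 2 9 5 10 0 1 7 4 3 6

Derivation:
After op 1 (cut(3)): [4 3 6 8 2 9 5 10 0 1 7]
After op 2 (cut(3)): [8 2 9 5 10 0 1 7 4 3 6]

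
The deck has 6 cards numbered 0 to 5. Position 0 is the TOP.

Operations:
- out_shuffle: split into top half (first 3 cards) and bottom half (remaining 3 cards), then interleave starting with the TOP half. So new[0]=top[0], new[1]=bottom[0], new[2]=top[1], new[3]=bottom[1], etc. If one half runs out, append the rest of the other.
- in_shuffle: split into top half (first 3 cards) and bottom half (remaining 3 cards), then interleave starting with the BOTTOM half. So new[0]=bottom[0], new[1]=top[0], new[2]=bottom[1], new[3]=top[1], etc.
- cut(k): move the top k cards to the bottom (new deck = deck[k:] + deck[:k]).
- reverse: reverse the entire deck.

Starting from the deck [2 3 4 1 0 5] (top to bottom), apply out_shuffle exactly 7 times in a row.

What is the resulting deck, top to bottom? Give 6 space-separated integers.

After op 1 (out_shuffle): [2 1 3 0 4 5]
After op 2 (out_shuffle): [2 0 1 4 3 5]
After op 3 (out_shuffle): [2 4 0 3 1 5]
After op 4 (out_shuffle): [2 3 4 1 0 5]
After op 5 (out_shuffle): [2 1 3 0 4 5]
After op 6 (out_shuffle): [2 0 1 4 3 5]
After op 7 (out_shuffle): [2 4 0 3 1 5]

Answer: 2 4 0 3 1 5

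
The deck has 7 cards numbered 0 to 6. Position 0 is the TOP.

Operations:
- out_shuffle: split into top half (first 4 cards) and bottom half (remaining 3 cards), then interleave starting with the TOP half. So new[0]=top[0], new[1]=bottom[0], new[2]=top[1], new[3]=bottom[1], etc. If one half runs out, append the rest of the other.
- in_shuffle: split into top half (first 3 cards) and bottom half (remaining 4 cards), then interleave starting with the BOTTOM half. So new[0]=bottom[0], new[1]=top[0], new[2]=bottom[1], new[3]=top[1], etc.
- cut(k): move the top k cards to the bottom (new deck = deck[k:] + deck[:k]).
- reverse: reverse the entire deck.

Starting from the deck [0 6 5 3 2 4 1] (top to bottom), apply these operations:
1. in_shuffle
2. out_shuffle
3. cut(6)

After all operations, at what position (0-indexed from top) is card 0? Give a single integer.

After op 1 (in_shuffle): [3 0 2 6 4 5 1]
After op 2 (out_shuffle): [3 4 0 5 2 1 6]
After op 3 (cut(6)): [6 3 4 0 5 2 1]
Card 0 is at position 3.

Answer: 3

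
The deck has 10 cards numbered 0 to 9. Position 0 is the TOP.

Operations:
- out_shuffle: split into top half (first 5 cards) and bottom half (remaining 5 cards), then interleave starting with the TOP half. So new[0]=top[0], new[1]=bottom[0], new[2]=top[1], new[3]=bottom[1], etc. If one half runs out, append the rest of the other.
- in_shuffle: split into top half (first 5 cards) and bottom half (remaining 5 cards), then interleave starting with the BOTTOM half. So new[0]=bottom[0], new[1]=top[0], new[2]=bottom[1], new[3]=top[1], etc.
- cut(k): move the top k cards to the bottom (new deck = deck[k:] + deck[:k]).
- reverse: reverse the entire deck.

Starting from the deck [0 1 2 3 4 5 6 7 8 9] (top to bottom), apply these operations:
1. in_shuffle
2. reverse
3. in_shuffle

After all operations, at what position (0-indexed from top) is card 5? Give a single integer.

After op 1 (in_shuffle): [5 0 6 1 7 2 8 3 9 4]
After op 2 (reverse): [4 9 3 8 2 7 1 6 0 5]
After op 3 (in_shuffle): [7 4 1 9 6 3 0 8 5 2]
Card 5 is at position 8.

Answer: 8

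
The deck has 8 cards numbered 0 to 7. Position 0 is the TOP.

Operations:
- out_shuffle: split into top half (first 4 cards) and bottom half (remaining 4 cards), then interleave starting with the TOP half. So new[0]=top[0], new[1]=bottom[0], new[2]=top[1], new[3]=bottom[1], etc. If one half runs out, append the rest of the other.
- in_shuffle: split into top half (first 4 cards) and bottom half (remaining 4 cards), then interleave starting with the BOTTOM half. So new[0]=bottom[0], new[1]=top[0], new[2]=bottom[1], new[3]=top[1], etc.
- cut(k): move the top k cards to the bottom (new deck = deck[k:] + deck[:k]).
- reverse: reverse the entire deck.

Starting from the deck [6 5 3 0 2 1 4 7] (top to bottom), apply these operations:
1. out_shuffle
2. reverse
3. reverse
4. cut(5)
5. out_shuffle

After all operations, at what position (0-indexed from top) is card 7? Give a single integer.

Answer: 4

Derivation:
After op 1 (out_shuffle): [6 2 5 1 3 4 0 7]
After op 2 (reverse): [7 0 4 3 1 5 2 6]
After op 3 (reverse): [6 2 5 1 3 4 0 7]
After op 4 (cut(5)): [4 0 7 6 2 5 1 3]
After op 5 (out_shuffle): [4 2 0 5 7 1 6 3]
Card 7 is at position 4.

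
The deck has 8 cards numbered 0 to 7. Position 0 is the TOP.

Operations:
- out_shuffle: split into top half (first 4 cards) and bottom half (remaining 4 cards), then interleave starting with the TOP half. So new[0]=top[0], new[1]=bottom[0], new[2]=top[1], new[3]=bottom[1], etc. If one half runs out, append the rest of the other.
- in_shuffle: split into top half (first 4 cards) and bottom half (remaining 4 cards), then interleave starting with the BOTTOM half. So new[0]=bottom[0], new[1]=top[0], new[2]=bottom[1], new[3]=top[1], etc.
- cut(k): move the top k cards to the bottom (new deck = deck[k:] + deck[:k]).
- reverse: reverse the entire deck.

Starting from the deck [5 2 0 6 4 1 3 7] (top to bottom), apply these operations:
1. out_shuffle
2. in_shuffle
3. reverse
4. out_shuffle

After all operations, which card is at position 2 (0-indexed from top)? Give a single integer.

Answer: 7

Derivation:
After op 1 (out_shuffle): [5 4 2 1 0 3 6 7]
After op 2 (in_shuffle): [0 5 3 4 6 2 7 1]
After op 3 (reverse): [1 7 2 6 4 3 5 0]
After op 4 (out_shuffle): [1 4 7 3 2 5 6 0]
Position 2: card 7.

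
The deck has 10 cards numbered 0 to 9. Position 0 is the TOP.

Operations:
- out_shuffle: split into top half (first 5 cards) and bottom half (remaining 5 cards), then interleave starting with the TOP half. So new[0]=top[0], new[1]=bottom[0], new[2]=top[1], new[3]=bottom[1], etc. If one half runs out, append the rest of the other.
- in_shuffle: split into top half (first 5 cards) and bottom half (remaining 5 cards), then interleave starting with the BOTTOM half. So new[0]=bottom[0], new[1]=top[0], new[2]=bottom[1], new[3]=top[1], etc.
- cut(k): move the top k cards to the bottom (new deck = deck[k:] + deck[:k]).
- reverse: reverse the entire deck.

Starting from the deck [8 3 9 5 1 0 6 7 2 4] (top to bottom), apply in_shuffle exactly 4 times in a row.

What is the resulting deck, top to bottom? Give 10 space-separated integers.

After op 1 (in_shuffle): [0 8 6 3 7 9 2 5 4 1]
After op 2 (in_shuffle): [9 0 2 8 5 6 4 3 1 7]
After op 3 (in_shuffle): [6 9 4 0 3 2 1 8 7 5]
After op 4 (in_shuffle): [2 6 1 9 8 4 7 0 5 3]

Answer: 2 6 1 9 8 4 7 0 5 3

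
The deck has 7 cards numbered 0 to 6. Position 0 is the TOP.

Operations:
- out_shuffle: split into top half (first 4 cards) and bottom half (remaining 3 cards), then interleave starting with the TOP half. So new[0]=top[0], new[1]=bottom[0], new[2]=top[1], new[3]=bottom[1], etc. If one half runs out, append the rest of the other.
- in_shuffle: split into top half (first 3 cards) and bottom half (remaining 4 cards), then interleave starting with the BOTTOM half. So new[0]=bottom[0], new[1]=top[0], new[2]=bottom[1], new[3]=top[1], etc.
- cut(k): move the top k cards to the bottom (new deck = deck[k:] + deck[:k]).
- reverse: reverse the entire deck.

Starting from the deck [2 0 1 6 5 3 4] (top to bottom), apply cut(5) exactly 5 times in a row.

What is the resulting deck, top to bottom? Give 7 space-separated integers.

Answer: 5 3 4 2 0 1 6

Derivation:
After op 1 (cut(5)): [3 4 2 0 1 6 5]
After op 2 (cut(5)): [6 5 3 4 2 0 1]
After op 3 (cut(5)): [0 1 6 5 3 4 2]
After op 4 (cut(5)): [4 2 0 1 6 5 3]
After op 5 (cut(5)): [5 3 4 2 0 1 6]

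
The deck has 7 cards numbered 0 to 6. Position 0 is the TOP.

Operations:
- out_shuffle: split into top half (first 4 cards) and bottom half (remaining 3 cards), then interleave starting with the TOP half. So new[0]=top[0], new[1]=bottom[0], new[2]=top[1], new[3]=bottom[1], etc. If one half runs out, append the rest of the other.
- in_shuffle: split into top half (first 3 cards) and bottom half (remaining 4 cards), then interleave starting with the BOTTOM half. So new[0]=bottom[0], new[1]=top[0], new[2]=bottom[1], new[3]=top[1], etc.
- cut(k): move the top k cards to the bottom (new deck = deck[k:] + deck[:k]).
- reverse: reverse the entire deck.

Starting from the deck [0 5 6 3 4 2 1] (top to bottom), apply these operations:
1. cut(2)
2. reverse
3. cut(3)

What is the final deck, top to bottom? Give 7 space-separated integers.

Answer: 2 4 3 6 5 0 1

Derivation:
After op 1 (cut(2)): [6 3 4 2 1 0 5]
After op 2 (reverse): [5 0 1 2 4 3 6]
After op 3 (cut(3)): [2 4 3 6 5 0 1]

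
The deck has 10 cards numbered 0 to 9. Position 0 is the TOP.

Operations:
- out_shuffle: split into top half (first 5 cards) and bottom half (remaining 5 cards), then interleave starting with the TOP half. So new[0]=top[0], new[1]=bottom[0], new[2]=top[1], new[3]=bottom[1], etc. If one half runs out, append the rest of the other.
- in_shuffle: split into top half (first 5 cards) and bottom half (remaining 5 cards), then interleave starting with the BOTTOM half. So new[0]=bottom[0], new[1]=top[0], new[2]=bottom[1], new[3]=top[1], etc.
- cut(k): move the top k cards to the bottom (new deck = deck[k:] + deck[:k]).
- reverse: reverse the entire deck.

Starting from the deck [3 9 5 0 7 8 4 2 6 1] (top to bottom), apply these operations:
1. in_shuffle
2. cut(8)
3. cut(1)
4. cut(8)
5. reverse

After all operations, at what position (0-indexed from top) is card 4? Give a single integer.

After op 1 (in_shuffle): [8 3 4 9 2 5 6 0 1 7]
After op 2 (cut(8)): [1 7 8 3 4 9 2 5 6 0]
After op 3 (cut(1)): [7 8 3 4 9 2 5 6 0 1]
After op 4 (cut(8)): [0 1 7 8 3 4 9 2 5 6]
After op 5 (reverse): [6 5 2 9 4 3 8 7 1 0]
Card 4 is at position 4.

Answer: 4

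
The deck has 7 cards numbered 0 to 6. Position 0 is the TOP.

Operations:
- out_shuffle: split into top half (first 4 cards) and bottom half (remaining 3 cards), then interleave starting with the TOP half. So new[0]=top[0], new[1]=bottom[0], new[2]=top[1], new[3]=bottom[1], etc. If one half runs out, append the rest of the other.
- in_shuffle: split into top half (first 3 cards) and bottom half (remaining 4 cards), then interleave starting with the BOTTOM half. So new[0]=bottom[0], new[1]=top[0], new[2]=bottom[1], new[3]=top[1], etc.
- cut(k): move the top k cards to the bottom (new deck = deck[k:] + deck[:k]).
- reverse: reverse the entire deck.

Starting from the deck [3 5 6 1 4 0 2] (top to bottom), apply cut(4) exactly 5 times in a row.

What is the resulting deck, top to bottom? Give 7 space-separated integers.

After op 1 (cut(4)): [4 0 2 3 5 6 1]
After op 2 (cut(4)): [5 6 1 4 0 2 3]
After op 3 (cut(4)): [0 2 3 5 6 1 4]
After op 4 (cut(4)): [6 1 4 0 2 3 5]
After op 5 (cut(4)): [2 3 5 6 1 4 0]

Answer: 2 3 5 6 1 4 0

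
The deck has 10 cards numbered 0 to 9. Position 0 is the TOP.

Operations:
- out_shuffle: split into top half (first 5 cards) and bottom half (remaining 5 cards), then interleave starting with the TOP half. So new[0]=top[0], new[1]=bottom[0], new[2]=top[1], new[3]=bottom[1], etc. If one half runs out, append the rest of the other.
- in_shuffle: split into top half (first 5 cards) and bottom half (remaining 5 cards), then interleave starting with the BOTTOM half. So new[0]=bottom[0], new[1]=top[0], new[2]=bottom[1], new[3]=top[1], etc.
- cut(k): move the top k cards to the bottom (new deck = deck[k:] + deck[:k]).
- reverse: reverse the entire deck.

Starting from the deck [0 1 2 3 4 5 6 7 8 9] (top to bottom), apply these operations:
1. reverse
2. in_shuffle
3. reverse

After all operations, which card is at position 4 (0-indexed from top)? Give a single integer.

Answer: 7

Derivation:
After op 1 (reverse): [9 8 7 6 5 4 3 2 1 0]
After op 2 (in_shuffle): [4 9 3 8 2 7 1 6 0 5]
After op 3 (reverse): [5 0 6 1 7 2 8 3 9 4]
Position 4: card 7.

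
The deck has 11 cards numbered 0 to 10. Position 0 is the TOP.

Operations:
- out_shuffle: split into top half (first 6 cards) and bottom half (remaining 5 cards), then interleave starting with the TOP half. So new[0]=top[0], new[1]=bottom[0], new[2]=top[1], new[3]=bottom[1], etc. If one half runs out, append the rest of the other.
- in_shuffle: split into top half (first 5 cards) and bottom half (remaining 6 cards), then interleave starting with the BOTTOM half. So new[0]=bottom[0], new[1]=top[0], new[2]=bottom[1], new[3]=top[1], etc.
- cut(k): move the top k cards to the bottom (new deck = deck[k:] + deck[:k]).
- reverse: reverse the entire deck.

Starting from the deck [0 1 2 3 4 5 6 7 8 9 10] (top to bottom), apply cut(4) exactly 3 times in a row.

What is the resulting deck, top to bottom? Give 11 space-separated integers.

Answer: 1 2 3 4 5 6 7 8 9 10 0

Derivation:
After op 1 (cut(4)): [4 5 6 7 8 9 10 0 1 2 3]
After op 2 (cut(4)): [8 9 10 0 1 2 3 4 5 6 7]
After op 3 (cut(4)): [1 2 3 4 5 6 7 8 9 10 0]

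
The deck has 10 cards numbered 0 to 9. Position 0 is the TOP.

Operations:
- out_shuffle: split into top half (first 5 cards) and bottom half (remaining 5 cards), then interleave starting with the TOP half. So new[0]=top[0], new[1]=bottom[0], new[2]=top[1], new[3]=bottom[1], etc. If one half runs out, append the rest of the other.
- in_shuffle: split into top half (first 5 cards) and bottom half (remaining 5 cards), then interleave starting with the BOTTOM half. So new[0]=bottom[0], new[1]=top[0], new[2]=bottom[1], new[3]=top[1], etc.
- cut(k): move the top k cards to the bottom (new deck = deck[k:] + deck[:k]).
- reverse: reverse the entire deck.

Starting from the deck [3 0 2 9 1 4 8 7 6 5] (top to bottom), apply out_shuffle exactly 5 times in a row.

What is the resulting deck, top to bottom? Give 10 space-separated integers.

After op 1 (out_shuffle): [3 4 0 8 2 7 9 6 1 5]
After op 2 (out_shuffle): [3 7 4 9 0 6 8 1 2 5]
After op 3 (out_shuffle): [3 6 7 8 4 1 9 2 0 5]
After op 4 (out_shuffle): [3 1 6 9 7 2 8 0 4 5]
After op 5 (out_shuffle): [3 2 1 8 6 0 9 4 7 5]

Answer: 3 2 1 8 6 0 9 4 7 5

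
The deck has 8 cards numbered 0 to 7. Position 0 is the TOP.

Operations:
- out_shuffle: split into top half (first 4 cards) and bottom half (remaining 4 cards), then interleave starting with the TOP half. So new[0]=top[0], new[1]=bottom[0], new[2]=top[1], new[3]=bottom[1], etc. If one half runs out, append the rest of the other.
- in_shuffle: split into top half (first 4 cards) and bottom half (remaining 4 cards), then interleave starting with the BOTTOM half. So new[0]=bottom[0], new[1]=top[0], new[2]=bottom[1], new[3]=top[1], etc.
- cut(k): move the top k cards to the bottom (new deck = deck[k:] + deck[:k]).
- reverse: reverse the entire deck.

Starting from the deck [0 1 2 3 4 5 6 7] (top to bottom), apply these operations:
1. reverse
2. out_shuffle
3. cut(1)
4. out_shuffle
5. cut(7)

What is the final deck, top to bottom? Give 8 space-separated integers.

Answer: 7 3 1 6 4 2 0 5

Derivation:
After op 1 (reverse): [7 6 5 4 3 2 1 0]
After op 2 (out_shuffle): [7 3 6 2 5 1 4 0]
After op 3 (cut(1)): [3 6 2 5 1 4 0 7]
After op 4 (out_shuffle): [3 1 6 4 2 0 5 7]
After op 5 (cut(7)): [7 3 1 6 4 2 0 5]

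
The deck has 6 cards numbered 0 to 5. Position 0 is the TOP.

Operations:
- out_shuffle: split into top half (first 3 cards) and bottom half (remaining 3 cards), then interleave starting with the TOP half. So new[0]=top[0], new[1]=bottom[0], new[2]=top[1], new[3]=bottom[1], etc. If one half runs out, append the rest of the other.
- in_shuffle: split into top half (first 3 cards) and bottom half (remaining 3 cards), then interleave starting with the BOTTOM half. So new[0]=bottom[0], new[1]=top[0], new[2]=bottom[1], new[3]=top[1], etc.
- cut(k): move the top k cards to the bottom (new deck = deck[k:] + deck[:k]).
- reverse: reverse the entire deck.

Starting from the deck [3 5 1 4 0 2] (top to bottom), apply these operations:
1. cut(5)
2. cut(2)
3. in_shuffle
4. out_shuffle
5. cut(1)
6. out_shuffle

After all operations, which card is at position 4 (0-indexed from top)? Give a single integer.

After op 1 (cut(5)): [2 3 5 1 4 0]
After op 2 (cut(2)): [5 1 4 0 2 3]
After op 3 (in_shuffle): [0 5 2 1 3 4]
After op 4 (out_shuffle): [0 1 5 3 2 4]
After op 5 (cut(1)): [1 5 3 2 4 0]
After op 6 (out_shuffle): [1 2 5 4 3 0]
Position 4: card 3.

Answer: 3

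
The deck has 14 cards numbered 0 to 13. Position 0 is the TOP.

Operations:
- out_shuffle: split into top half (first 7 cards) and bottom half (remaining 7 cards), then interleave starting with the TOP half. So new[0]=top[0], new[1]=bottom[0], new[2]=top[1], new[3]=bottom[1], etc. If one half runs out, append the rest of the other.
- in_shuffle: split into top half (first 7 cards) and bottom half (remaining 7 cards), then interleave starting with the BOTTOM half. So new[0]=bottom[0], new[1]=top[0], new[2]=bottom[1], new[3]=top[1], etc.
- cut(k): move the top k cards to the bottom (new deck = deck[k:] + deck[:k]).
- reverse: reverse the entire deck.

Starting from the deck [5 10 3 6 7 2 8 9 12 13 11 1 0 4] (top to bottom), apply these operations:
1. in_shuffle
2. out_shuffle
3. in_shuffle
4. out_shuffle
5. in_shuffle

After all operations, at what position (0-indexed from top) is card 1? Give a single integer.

After op 1 (in_shuffle): [9 5 12 10 13 3 11 6 1 7 0 2 4 8]
After op 2 (out_shuffle): [9 6 5 1 12 7 10 0 13 2 3 4 11 8]
After op 3 (in_shuffle): [0 9 13 6 2 5 3 1 4 12 11 7 8 10]
After op 4 (out_shuffle): [0 1 9 4 13 12 6 11 2 7 5 8 3 10]
After op 5 (in_shuffle): [11 0 2 1 7 9 5 4 8 13 3 12 10 6]
Card 1 is at position 3.

Answer: 3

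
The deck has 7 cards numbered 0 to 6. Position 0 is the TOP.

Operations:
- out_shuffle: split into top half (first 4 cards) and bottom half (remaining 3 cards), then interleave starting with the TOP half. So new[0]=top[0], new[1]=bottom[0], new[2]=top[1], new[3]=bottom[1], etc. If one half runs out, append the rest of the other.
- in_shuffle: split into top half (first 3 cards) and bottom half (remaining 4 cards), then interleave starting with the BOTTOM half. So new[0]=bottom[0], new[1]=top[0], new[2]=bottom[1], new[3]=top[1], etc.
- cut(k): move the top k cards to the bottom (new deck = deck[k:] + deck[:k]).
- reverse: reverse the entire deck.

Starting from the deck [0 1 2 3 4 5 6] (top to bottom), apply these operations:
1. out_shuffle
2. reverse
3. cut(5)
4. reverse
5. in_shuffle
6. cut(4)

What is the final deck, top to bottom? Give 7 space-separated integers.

After op 1 (out_shuffle): [0 4 1 5 2 6 3]
After op 2 (reverse): [3 6 2 5 1 4 0]
After op 3 (cut(5)): [4 0 3 6 2 5 1]
After op 4 (reverse): [1 5 2 6 3 0 4]
After op 5 (in_shuffle): [6 1 3 5 0 2 4]
After op 6 (cut(4)): [0 2 4 6 1 3 5]

Answer: 0 2 4 6 1 3 5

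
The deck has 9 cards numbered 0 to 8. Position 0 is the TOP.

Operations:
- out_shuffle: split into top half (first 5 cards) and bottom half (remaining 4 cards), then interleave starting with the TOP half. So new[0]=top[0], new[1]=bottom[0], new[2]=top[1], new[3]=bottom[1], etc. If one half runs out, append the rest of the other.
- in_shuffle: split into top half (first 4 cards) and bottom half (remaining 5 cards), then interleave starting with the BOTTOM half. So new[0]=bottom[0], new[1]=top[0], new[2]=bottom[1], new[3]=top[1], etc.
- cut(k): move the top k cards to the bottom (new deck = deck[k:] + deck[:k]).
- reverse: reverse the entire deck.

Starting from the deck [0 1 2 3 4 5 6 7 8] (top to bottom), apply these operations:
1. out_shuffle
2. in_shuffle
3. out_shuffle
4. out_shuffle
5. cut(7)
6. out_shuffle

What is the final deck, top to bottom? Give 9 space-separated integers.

After op 1 (out_shuffle): [0 5 1 6 2 7 3 8 4]
After op 2 (in_shuffle): [2 0 7 5 3 1 8 6 4]
After op 3 (out_shuffle): [2 1 0 8 7 6 5 4 3]
After op 4 (out_shuffle): [2 6 1 5 0 4 8 3 7]
After op 5 (cut(7)): [3 7 2 6 1 5 0 4 8]
After op 6 (out_shuffle): [3 5 7 0 2 4 6 8 1]

Answer: 3 5 7 0 2 4 6 8 1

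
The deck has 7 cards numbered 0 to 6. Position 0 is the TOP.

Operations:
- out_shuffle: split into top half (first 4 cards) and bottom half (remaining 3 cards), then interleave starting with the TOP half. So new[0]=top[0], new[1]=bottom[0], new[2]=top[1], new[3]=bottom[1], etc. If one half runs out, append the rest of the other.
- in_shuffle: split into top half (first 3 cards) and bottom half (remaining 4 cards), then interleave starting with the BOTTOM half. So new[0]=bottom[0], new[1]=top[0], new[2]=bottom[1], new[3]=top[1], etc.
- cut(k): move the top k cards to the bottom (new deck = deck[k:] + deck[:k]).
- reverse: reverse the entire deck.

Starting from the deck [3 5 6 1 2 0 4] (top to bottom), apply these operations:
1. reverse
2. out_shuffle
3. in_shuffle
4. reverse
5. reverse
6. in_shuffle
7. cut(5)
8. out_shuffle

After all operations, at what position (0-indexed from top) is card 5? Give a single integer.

After op 1 (reverse): [4 0 2 1 6 5 3]
After op 2 (out_shuffle): [4 6 0 5 2 3 1]
After op 3 (in_shuffle): [5 4 2 6 3 0 1]
After op 4 (reverse): [1 0 3 6 2 4 5]
After op 5 (reverse): [5 4 2 6 3 0 1]
After op 6 (in_shuffle): [6 5 3 4 0 2 1]
After op 7 (cut(5)): [2 1 6 5 3 4 0]
After op 8 (out_shuffle): [2 3 1 4 6 0 5]
Card 5 is at position 6.

Answer: 6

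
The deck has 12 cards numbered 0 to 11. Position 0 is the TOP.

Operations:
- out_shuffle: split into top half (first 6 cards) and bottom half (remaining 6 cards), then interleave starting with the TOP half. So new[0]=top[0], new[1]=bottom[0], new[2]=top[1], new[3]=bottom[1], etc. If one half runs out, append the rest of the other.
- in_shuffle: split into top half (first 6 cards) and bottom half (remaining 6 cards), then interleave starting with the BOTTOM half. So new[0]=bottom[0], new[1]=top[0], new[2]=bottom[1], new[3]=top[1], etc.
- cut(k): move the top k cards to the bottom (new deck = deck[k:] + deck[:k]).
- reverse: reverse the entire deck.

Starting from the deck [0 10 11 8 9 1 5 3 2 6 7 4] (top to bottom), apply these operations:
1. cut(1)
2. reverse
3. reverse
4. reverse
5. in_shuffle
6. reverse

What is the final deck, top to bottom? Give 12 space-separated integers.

Answer: 3 10 2 11 6 8 7 9 4 1 0 5

Derivation:
After op 1 (cut(1)): [10 11 8 9 1 5 3 2 6 7 4 0]
After op 2 (reverse): [0 4 7 6 2 3 5 1 9 8 11 10]
After op 3 (reverse): [10 11 8 9 1 5 3 2 6 7 4 0]
After op 4 (reverse): [0 4 7 6 2 3 5 1 9 8 11 10]
After op 5 (in_shuffle): [5 0 1 4 9 7 8 6 11 2 10 3]
After op 6 (reverse): [3 10 2 11 6 8 7 9 4 1 0 5]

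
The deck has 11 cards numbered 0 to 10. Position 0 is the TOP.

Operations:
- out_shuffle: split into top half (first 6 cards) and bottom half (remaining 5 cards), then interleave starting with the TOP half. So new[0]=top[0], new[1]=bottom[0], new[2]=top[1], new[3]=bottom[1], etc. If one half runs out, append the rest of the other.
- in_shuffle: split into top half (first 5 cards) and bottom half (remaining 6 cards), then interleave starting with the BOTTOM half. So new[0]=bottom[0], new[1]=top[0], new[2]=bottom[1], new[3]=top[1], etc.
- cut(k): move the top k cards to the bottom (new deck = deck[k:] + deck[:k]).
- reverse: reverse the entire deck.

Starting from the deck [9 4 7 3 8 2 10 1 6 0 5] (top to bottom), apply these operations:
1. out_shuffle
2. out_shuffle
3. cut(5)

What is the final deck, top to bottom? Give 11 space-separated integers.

After op 1 (out_shuffle): [9 10 4 1 7 6 3 0 8 5 2]
After op 2 (out_shuffle): [9 3 10 0 4 8 1 5 7 2 6]
After op 3 (cut(5)): [8 1 5 7 2 6 9 3 10 0 4]

Answer: 8 1 5 7 2 6 9 3 10 0 4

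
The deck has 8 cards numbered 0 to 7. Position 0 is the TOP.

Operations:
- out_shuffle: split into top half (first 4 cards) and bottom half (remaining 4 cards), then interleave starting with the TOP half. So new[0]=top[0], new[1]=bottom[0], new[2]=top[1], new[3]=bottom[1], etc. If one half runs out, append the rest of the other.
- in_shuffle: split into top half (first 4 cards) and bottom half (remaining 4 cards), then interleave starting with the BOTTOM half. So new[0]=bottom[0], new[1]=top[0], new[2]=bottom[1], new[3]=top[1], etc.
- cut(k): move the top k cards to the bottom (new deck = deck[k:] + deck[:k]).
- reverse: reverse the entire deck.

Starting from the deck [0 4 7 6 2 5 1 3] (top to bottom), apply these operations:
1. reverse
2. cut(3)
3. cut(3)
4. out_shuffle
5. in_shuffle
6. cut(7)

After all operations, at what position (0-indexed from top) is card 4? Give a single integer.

Answer: 2

Derivation:
After op 1 (reverse): [3 1 5 2 6 7 4 0]
After op 2 (cut(3)): [2 6 7 4 0 3 1 5]
After op 3 (cut(3)): [4 0 3 1 5 2 6 7]
After op 4 (out_shuffle): [4 5 0 2 3 6 1 7]
After op 5 (in_shuffle): [3 4 6 5 1 0 7 2]
After op 6 (cut(7)): [2 3 4 6 5 1 0 7]
Card 4 is at position 2.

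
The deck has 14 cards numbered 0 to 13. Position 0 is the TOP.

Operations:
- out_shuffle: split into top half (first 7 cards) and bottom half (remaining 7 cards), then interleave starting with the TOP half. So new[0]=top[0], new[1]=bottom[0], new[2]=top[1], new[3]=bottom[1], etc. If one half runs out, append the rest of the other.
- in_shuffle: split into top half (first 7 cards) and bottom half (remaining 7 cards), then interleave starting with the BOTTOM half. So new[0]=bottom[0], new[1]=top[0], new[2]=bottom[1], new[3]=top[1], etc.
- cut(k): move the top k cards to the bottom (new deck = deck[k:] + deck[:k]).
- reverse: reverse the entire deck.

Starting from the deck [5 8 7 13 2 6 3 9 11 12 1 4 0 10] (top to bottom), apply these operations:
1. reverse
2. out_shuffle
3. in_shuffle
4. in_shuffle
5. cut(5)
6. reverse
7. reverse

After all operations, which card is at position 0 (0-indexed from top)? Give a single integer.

Answer: 12

Derivation:
After op 1 (reverse): [10 0 4 1 12 11 9 3 6 2 13 7 8 5]
After op 2 (out_shuffle): [10 3 0 6 4 2 1 13 12 7 11 8 9 5]
After op 3 (in_shuffle): [13 10 12 3 7 0 11 6 8 4 9 2 5 1]
After op 4 (in_shuffle): [6 13 8 10 4 12 9 3 2 7 5 0 1 11]
After op 5 (cut(5)): [12 9 3 2 7 5 0 1 11 6 13 8 10 4]
After op 6 (reverse): [4 10 8 13 6 11 1 0 5 7 2 3 9 12]
After op 7 (reverse): [12 9 3 2 7 5 0 1 11 6 13 8 10 4]
Position 0: card 12.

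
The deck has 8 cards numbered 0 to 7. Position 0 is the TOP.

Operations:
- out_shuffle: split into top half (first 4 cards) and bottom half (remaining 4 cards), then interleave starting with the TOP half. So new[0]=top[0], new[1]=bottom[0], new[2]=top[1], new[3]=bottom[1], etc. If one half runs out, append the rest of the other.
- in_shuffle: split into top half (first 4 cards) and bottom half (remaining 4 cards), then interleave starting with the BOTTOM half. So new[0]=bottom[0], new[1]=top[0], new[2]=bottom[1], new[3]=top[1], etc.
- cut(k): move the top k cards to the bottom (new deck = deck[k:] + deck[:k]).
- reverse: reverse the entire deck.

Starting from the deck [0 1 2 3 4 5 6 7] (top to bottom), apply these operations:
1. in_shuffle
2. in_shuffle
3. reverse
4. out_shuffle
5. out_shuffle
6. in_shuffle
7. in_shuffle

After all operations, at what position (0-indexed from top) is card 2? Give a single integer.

After op 1 (in_shuffle): [4 0 5 1 6 2 7 3]
After op 2 (in_shuffle): [6 4 2 0 7 5 3 1]
After op 3 (reverse): [1 3 5 7 0 2 4 6]
After op 4 (out_shuffle): [1 0 3 2 5 4 7 6]
After op 5 (out_shuffle): [1 5 0 4 3 7 2 6]
After op 6 (in_shuffle): [3 1 7 5 2 0 6 4]
After op 7 (in_shuffle): [2 3 0 1 6 7 4 5]
Card 2 is at position 0.

Answer: 0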